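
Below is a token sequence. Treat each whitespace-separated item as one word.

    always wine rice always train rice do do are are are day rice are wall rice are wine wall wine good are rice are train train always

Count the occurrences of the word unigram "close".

Scanning the 27 tokens for "close":
  (none found)

0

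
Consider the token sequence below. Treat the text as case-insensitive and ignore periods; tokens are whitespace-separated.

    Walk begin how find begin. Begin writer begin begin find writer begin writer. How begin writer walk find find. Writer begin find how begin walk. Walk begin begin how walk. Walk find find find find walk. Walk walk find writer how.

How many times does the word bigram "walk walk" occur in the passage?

Scanning the 40 overlapping bigram windows for "walk walk":
  position 25–26: walk walk
  position 30–31: walk walk
  position 36–37: walk walk
  position 37–38: walk walk

4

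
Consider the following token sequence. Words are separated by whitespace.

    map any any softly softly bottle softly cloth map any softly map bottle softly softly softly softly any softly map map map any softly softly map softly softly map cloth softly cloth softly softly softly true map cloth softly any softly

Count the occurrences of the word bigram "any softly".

5

Scanning the 40 overlapping bigram windows for "any softly":
  position 3–4: any softly
  position 10–11: any softly
  position 18–19: any softly
  position 23–24: any softly
  position 40–41: any softly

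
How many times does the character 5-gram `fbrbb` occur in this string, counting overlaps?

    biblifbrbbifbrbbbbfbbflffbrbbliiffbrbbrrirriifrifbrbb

Sliding a length-5 window over the 53 characters (49 positions):
  position 6–10: fbrbb
  position 12–16: fbrbb
  position 25–29: fbrbb
  position 34–38: fbrbb
  position 49–53: fbrbb

5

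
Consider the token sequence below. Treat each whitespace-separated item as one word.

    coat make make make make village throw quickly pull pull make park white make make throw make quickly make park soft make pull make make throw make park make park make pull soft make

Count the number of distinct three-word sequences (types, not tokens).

28

34 tokens → 32 trigram windows in total.
Repeated trigrams (each contributes count−1 duplicates):
  make make make: 2
  make make throw: 2
  make park make: 2
  make throw make: 2
4 duplicate windows → 32 − 4 = 28 distinct.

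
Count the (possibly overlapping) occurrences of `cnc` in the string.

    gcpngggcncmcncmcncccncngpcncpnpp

5

Sliding a length-3 window over the 32 characters (30 positions):
  position 8–10: cnc
  position 12–14: cnc
  position 16–18: cnc
  position 20–22: cnc
  position 26–28: cnc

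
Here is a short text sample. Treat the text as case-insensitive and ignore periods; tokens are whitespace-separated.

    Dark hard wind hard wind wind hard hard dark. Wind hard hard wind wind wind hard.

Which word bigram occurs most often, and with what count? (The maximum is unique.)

"wind hard", 4 times

Bigram frequencies (highest first):
  wind hard: 4
  hard wind: 3
  wind wind: 3
  hard hard: 2
  dark hard: 1
  hard dark: 1
  … (1 more, each ≤ 1)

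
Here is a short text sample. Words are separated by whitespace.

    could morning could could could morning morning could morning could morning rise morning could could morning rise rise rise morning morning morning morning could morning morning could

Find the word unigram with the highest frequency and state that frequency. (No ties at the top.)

"morning", 13 times

Unigram frequencies (highest first):
  morning: 13
  could: 10
  rise: 4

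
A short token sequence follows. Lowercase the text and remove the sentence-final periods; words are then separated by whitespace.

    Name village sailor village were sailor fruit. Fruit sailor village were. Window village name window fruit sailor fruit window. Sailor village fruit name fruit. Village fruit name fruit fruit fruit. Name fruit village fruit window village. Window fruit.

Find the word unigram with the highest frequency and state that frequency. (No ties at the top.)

Unigram frequencies (highest first):
  fruit: 13
  village: 8
  name: 5
  sailor: 5
  window: 5
  were: 2

"fruit", 13 times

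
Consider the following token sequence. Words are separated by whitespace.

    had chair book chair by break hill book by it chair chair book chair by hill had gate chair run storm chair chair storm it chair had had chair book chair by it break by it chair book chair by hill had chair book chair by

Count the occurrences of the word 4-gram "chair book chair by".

Scanning the 43 overlapping 4-gram windows for "chair book chair by":
  position 2–5: chair book chair by
  position 12–15: chair book chair by
  position 29–32: chair book chair by
  position 37–40: chair book chair by
  position 43–46: chair book chair by

5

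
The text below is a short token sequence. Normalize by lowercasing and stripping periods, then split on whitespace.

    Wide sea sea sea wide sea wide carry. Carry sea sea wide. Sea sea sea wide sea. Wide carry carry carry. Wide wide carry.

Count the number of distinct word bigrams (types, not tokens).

8

24 tokens → 23 bigram windows in total.
Repeated bigrams (each contributes count−1 duplicates):
  sea sea: 5
  sea wide: 5
  wide sea: 4
  carry carry: 3
  wide carry: 3
15 duplicate windows → 23 − 15 = 8 distinct.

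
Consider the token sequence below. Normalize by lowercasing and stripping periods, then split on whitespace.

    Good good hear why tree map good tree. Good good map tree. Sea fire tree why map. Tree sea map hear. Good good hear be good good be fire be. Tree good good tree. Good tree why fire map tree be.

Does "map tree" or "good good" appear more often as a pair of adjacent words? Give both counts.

"good good" (5 vs 3)

"map tree": 3 occurrences
"good good": 5 occurrences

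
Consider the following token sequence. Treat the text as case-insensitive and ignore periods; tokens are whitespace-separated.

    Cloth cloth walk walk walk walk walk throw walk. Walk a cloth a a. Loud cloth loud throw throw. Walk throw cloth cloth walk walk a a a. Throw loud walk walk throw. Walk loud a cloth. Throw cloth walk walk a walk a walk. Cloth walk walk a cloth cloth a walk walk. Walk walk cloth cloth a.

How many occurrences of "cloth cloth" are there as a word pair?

4

Scanning the 58 overlapping bigram windows for "cloth cloth":
  position 1–2: cloth cloth
  position 22–23: cloth cloth
  position 50–51: cloth cloth
  position 57–58: cloth cloth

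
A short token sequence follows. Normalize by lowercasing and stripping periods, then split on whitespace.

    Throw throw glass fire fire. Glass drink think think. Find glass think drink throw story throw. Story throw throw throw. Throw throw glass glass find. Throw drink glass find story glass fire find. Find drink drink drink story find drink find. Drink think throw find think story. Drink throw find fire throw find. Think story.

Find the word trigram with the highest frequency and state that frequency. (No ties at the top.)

Trigram frequencies (highest first):
  throw throw throw: 3
  throw throw glass: 2
  throw story throw: 2
  throw find think: 2
  find think story: 2
  throw glass fire: 1
  … (41 more, each ≤ 1)

"throw throw throw", 3 times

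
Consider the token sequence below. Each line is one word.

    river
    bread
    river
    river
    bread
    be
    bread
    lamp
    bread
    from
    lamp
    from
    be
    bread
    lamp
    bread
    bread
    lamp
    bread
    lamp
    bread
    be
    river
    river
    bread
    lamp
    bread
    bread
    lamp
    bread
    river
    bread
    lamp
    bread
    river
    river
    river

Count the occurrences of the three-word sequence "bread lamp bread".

7

Scanning the 35 overlapping trigram windows for "bread lamp bread":
  position 7–9: bread lamp bread
  position 14–16: bread lamp bread
  position 17–19: bread lamp bread
  position 19–21: bread lamp bread
  position 25–27: bread lamp bread
  position 28–30: bread lamp bread
  position 32–34: bread lamp bread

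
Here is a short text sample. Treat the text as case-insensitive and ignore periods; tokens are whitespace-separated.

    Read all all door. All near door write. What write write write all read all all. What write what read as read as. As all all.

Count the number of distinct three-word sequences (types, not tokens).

23

26 tokens → 24 trigram windows in total.
Repeated trigrams (each contributes count−1 duplicates):
  read all all: 2
1 duplicate windows → 24 − 1 = 23 distinct.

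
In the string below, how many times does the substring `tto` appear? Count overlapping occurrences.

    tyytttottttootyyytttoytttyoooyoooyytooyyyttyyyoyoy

Sliding a length-3 window over the 50 characters (48 positions):
  position 5–7: tto
  position 10–12: tto
  position 19–21: tto

3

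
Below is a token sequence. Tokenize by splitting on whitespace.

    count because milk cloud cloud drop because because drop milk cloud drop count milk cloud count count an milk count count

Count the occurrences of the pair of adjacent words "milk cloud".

3

Scanning the 20 overlapping bigram windows for "milk cloud":
  position 3–4: milk cloud
  position 10–11: milk cloud
  position 14–15: milk cloud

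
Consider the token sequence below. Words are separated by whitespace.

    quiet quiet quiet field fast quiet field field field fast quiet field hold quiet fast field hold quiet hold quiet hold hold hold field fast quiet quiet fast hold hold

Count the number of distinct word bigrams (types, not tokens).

30 tokens → 29 bigram windows in total.
Repeated bigrams (each contributes count−1 duplicates):
  fast quiet: 3
  field fast: 3
  hold hold: 3
  hold quiet: 3
  quiet field: 3
  quiet quiet: 3
  field field: 2
  field hold: 2
  … (2 more repeated)
16 duplicate windows → 29 − 16 = 13 distinct.

13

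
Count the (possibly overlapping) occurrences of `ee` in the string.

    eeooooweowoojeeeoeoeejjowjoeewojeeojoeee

8

Sliding a length-2 window over the 40 characters (39 positions):
  position 1–2: ee
  position 14–15: ee
  position 15–16: ee
  position 20–21: ee
  position 28–29: ee
  position 33–34: ee
  position 38–39: ee
  position 39–40: ee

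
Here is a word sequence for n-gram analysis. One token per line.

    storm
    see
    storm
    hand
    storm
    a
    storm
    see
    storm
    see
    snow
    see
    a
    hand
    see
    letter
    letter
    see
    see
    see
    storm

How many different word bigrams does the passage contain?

15

21 tokens → 20 bigram windows in total.
Repeated bigrams (each contributes count−1 duplicates):
  see storm: 3
  storm see: 3
  see see: 2
5 duplicate windows → 20 − 5 = 15 distinct.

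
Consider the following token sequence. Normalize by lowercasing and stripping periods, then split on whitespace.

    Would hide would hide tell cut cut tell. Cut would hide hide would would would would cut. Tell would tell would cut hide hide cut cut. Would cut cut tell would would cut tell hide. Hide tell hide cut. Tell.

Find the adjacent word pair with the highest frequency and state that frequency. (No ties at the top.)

Bigram frequencies (highest first):
  cut tell: 5
  would would: 4
  would cut: 4
  would hide: 3
  cut cut: 3
  hide hide: 3
  … (9 more, each ≤ 3)

"cut tell", 5 times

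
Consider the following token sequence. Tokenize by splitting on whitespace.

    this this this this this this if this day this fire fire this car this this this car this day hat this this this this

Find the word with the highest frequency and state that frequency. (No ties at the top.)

Unigram frequencies (highest first):
  this: 17
  day: 2
  fire: 2
  car: 2
  if: 1
  hat: 1

"this", 17 times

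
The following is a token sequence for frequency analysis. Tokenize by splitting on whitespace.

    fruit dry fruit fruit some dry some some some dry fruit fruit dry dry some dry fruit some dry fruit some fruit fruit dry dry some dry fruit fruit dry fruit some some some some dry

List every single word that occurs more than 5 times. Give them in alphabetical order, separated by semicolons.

dry; fruit; some

Unigram counts meeting the condition (more than 5 times):
  dry: 12
  fruit: 12
  some: 12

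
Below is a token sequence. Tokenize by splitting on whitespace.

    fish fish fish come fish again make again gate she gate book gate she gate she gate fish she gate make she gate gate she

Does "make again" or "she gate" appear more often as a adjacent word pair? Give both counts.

"she gate" (5 vs 1)

"make again": 1 occurrence
"she gate": 5 occurrences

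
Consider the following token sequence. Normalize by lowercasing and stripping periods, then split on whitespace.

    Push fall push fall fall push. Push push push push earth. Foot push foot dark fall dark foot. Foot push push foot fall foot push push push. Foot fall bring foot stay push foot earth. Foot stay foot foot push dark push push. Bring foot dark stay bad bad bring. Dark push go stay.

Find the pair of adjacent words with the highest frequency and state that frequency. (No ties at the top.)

Bigram frequencies (highest first):
  push push: 8
  foot push: 4
  push foot: 4
  push fall: 2
  fall push: 2
  earth foot: 2
  … (25 more, each ≤ 2)

"push push", 8 times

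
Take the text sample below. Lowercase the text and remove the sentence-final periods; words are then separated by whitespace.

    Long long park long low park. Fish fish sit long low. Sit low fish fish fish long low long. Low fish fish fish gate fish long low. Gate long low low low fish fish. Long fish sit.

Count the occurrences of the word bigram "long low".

Scanning the 36 overlapping bigram windows for "long low":
  position 4–5: long low
  position 10–11: long low
  position 17–18: long low
  position 19–20: long low
  position 26–27: long low
  position 29–30: long low

6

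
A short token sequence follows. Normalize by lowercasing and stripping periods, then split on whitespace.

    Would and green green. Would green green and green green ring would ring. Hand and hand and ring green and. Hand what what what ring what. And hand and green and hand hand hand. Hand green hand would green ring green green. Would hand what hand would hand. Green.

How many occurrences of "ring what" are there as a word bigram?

Scanning the 48 overlapping bigram windows for "ring what":
  position 25–26: ring what

1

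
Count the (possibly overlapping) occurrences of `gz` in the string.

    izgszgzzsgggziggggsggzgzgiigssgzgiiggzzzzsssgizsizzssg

Sliding a length-2 window over the 54 characters (53 positions):
  position 6–7: gz
  position 12–13: gz
  position 21–22: gz
  position 23–24: gz
  position 31–32: gz
  position 37–38: gz

6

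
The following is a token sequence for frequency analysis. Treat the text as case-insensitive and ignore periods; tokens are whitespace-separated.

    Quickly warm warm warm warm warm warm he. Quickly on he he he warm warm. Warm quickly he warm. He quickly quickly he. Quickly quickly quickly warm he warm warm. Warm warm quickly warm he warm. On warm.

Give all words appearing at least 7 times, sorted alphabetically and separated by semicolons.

Unigram counts meeting the condition (at least 7 times):
  he: 9
  quickly: 9
  warm: 18

he; quickly; warm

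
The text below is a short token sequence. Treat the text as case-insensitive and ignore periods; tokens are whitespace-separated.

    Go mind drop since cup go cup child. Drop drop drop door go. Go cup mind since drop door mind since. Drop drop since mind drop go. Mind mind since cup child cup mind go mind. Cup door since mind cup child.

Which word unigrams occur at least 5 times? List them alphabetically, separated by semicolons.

cup; drop; go; mind; since

Unigram counts meeting the condition (at least 5 times):
  cup: 7
  drop: 8
  go: 6
  mind: 9
  since: 6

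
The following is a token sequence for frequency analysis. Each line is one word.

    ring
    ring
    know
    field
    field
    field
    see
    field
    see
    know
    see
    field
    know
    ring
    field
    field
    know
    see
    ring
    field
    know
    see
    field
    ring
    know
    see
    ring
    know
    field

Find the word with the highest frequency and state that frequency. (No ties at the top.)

"field", 10 times

Unigram frequencies (highest first):
  field: 10
  know: 7
  ring: 6
  see: 6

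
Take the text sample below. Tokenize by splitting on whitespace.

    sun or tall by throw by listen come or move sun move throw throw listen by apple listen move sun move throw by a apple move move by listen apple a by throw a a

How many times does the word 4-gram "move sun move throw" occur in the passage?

2

Scanning the 32 overlapping 4-gram windows for "move sun move throw":
  position 10–13: move sun move throw
  position 19–22: move sun move throw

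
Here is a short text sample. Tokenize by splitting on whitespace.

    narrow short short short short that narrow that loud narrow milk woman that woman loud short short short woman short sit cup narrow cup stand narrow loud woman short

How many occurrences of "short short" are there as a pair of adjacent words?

Scanning the 28 overlapping bigram windows for "short short":
  position 2–3: short short
  position 3–4: short short
  position 4–5: short short
  position 16–17: short short
  position 17–18: short short

5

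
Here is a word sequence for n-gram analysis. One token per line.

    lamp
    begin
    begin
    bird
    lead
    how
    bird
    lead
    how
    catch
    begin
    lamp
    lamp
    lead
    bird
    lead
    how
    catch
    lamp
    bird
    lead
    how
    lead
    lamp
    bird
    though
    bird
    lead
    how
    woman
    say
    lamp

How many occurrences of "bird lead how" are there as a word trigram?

5

Scanning the 30 overlapping trigram windows for "bird lead how":
  position 4–6: bird lead how
  position 7–9: bird lead how
  position 15–17: bird lead how
  position 20–22: bird lead how
  position 27–29: bird lead how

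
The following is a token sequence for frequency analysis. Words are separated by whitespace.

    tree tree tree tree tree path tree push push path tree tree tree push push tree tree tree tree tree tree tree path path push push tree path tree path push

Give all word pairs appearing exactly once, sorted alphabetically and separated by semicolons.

path path; push path

Bigram counts meeting the condition (exactly once):
  path path: 1
  push path: 1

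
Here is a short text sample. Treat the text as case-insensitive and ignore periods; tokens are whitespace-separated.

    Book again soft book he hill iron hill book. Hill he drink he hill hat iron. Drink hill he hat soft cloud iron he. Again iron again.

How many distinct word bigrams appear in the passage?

27 tokens → 26 bigram windows in total.
Repeated bigrams (each contributes count−1 duplicates):
  he hill: 2
  hill he: 2
2 duplicate windows → 26 − 2 = 24 distinct.

24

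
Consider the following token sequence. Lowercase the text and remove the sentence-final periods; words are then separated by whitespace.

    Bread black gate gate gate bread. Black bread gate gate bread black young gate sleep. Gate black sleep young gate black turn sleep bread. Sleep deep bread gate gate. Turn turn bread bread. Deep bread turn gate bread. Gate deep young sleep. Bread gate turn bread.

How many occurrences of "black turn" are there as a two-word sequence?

Scanning the 45 overlapping bigram windows for "black turn":
  position 21–22: black turn

1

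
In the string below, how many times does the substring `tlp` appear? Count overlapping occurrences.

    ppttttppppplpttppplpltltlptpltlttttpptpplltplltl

1

Sliding a length-3 window over the 48 characters (46 positions):
  position 24–26: tlp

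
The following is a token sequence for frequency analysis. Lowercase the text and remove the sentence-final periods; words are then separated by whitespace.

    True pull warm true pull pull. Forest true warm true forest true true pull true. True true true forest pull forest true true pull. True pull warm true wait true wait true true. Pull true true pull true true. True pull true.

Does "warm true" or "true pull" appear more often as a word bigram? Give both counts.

"warm true": 3 occurrences
"true pull": 8 occurrences

"true pull" (8 vs 3)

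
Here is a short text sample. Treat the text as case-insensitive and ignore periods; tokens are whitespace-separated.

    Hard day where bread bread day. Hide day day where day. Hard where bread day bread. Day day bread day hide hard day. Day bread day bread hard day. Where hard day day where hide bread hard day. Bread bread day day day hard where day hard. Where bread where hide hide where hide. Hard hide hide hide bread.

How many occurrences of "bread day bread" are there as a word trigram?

2

Scanning the 57 overlapping trigram windows for "bread day bread":
  position 14–16: bread day bread
  position 25–27: bread day bread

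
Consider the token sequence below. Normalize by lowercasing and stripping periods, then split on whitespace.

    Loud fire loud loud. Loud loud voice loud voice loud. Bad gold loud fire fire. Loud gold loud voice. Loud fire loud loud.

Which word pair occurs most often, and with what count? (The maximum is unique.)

"loud loud", 4 times

Bigram frequencies (highest first):
  loud loud: 4
  loud fire: 3
  fire loud: 3
  loud voice: 3
  voice loud: 3
  gold loud: 2
  … (4 more, each ≤ 1)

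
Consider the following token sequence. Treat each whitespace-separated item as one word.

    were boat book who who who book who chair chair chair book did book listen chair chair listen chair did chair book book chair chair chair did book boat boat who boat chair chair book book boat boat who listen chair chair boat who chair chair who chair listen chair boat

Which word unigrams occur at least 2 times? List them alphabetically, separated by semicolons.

Unigram counts meeting the condition (at least 2 times):
  boat: 8
  book: 9
  chair: 18
  did: 3
  listen: 4
  who: 8

boat; book; chair; did; listen; who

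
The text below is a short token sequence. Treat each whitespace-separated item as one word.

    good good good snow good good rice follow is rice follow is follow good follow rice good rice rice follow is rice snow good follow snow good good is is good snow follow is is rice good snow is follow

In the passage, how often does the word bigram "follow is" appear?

Scanning the 39 overlapping bigram windows for "follow is":
  position 8–9: follow is
  position 11–12: follow is
  position 20–21: follow is
  position 33–34: follow is

4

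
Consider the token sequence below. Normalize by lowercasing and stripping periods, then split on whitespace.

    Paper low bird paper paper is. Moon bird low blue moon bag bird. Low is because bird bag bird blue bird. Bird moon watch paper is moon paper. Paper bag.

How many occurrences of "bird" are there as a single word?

Scanning the 30 tokens for "bird":
  position 3: bird
  position 8: bird
  position 13: bird
  position 17: bird
  position 19: bird
  position 21: bird
  position 22: bird

7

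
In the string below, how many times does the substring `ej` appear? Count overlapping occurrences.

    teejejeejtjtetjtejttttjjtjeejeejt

6

Sliding a length-2 window over the 33 characters (32 positions):
  position 3–4: ej
  position 5–6: ej
  position 8–9: ej
  position 17–18: ej
  position 28–29: ej
  position 31–32: ej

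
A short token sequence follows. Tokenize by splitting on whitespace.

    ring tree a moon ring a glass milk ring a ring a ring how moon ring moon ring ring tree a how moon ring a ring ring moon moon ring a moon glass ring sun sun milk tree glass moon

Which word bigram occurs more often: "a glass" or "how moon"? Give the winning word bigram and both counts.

"a glass": 1 occurrence
"how moon": 2 occurrences

"how moon" (2 vs 1)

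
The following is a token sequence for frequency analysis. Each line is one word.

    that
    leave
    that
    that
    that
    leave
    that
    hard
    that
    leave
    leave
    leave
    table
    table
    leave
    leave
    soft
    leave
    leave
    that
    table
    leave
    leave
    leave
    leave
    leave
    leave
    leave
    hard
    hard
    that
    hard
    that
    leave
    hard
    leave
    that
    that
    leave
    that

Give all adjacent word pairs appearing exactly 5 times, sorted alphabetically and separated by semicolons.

Bigram counts meeting the condition (exactly 5 times):
  leave that: 5
  that leave: 5

leave that; that leave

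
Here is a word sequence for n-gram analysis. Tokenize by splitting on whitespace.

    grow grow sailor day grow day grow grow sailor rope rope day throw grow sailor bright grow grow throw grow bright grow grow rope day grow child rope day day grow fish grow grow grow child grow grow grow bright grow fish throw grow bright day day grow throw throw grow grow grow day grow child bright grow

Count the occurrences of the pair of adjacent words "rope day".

3

Scanning the 57 overlapping bigram windows for "rope day":
  position 11–12: rope day
  position 24–25: rope day
  position 28–29: rope day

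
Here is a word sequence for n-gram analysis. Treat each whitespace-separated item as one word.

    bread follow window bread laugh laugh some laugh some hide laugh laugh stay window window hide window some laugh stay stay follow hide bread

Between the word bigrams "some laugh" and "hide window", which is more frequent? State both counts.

"some laugh": 2 occurrences
"hide window": 1 occurrence

"some laugh" (2 vs 1)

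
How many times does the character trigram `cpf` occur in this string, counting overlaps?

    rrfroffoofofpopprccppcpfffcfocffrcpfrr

2

Sliding a length-3 window over the 38 characters (36 positions):
  position 22–24: cpf
  position 34–36: cpf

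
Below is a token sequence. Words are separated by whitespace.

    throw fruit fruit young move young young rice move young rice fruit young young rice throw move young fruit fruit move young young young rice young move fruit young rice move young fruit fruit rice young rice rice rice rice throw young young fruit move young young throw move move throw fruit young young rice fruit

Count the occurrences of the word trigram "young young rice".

Scanning the 54 overlapping trigram windows for "young young rice":
  position 6–8: young young rice
  position 13–15: young young rice
  position 23–25: young young rice
  position 53–55: young young rice

4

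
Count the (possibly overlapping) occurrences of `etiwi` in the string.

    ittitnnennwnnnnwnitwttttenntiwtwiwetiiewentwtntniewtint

0

Sliding a length-5 window over the 55 characters (51 positions):
  (no match at any position)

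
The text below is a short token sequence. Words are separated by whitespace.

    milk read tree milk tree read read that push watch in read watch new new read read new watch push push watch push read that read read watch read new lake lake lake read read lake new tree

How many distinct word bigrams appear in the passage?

28

38 tokens → 37 bigram windows in total.
Repeated bigrams (each contributes count−1 duplicates):
  read read: 4
  lake lake: 2
  push watch: 2
  read new: 2
  read that: 2
  read watch: 2
  watch push: 2
9 duplicate windows → 37 − 9 = 28 distinct.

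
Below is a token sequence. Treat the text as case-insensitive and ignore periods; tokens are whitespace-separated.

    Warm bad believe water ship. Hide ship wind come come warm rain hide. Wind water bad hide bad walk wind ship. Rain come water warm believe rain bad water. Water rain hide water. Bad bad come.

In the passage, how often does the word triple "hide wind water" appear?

1

Scanning the 34 overlapping trigram windows for "hide wind water":
  position 13–15: hide wind water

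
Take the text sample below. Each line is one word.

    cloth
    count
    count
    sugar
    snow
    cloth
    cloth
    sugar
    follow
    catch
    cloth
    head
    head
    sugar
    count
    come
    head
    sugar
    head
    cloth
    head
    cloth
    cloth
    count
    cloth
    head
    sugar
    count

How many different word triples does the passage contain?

25

28 tokens → 26 trigram windows in total.
Repeated trigrams (each contributes count−1 duplicates):
  head sugar count: 2
1 duplicate windows → 26 − 1 = 25 distinct.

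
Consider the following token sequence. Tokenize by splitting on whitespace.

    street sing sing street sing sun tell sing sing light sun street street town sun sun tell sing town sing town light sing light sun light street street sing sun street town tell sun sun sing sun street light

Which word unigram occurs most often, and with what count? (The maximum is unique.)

"sing", 10 times

Unigram frequencies (highest first):
  sing: 10
  sun: 9
  street: 8
  light: 5
  town: 4
  tell: 3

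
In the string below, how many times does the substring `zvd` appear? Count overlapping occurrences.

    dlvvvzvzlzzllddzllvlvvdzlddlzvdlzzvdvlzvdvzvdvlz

4

Sliding a length-3 window over the 48 characters (46 positions):
  position 29–31: zvd
  position 34–36: zvd
  position 39–41: zvd
  position 43–45: zvd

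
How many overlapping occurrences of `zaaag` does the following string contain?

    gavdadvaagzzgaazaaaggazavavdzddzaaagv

2

Sliding a length-5 window over the 37 characters (33 positions):
  position 16–20: zaaag
  position 32–36: zaaag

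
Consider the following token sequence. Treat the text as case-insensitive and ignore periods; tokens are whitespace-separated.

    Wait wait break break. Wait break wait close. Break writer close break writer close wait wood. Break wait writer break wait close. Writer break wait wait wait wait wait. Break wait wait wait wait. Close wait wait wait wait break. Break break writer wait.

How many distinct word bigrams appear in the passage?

44 tokens → 43 bigram windows in total.
Repeated bigrams (each contributes count−1 duplicates):
  wait wait: 11
  break wait: 6
  wait break: 4
  break break: 3
  break writer: 3
  wait close: 3
  close break: 2
  close wait: 2
  … (2 more repeated)
28 duplicate windows → 43 − 28 = 15 distinct.

15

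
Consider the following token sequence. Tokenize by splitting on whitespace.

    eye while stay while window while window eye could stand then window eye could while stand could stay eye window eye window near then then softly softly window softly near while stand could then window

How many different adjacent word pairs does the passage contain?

26

35 tokens → 34 bigram windows in total.
Repeated bigrams (each contributes count−1 duplicates):
  window eye: 3
  eye could: 2
  eye window: 2
  stand could: 2
  then window: 2
  while stand: 2
  while window: 2
8 duplicate windows → 34 − 8 = 26 distinct.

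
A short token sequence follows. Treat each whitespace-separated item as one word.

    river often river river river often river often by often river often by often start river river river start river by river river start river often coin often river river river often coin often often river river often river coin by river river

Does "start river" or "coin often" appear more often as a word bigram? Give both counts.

"start river": 3 occurrences
"coin often": 2 occurrences

"start river" (3 vs 2)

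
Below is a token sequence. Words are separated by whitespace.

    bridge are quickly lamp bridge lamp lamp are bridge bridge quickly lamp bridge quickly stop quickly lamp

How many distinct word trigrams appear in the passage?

14

17 tokens → 15 trigram windows in total.
Repeated trigrams (each contributes count−1 duplicates):
  quickly lamp bridge: 2
1 duplicate windows → 15 − 1 = 14 distinct.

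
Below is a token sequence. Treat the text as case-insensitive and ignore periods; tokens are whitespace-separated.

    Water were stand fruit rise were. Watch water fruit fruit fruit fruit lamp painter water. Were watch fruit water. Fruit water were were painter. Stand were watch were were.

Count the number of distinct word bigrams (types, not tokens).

29 tokens → 28 bigram windows in total.
Repeated bigrams (each contributes count−1 duplicates):
  fruit fruit: 3
  water were: 3
  were watch: 3
  fruit water: 2
  water fruit: 2
  were were: 2
9 duplicate windows → 28 − 9 = 19 distinct.

19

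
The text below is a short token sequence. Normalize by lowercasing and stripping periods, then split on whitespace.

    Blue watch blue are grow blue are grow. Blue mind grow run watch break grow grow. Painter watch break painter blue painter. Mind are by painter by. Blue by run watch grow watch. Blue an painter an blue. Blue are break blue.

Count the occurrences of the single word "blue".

10

Scanning the 42 tokens for "blue":
  position 1: blue
  position 3: blue
  position 6: blue
  position 9: blue
  position 21: blue
  position 28: blue
  position 34: blue
  position 38: blue
  position 39: blue
  position 42: blue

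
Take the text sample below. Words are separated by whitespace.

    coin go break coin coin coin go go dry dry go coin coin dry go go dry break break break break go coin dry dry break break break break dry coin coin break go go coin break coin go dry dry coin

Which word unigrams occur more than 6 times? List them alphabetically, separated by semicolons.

Unigram counts meeting the condition (more than 6 times):
  break: 11
  coin: 12
  dry: 9
  go: 10

break; coin; dry; go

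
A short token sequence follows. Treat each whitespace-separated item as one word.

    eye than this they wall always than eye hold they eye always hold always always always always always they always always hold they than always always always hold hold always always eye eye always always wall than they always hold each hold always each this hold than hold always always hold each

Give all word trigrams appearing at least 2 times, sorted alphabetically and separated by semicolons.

Trigram counts meeting the condition (at least 2 times):
  always always always: 4
  always always hold: 3
  always hold each: 2
  hold always always: 3

always always always; always always hold; always hold each; hold always always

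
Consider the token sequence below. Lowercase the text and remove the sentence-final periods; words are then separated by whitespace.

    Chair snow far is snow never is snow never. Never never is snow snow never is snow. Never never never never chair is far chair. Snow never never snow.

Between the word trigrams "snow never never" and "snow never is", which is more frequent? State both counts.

"snow never never": 3 occurrences
"snow never is": 2 occurrences

"snow never never" (3 vs 2)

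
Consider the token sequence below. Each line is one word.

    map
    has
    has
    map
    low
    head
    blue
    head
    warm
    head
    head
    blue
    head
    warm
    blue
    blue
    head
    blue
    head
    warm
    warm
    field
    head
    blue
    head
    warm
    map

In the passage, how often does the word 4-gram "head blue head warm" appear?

Scanning the 24 overlapping 4-gram windows for "head blue head warm":
  position 6–9: head blue head warm
  position 11–14: head blue head warm
  position 17–20: head blue head warm
  position 23–26: head blue head warm

4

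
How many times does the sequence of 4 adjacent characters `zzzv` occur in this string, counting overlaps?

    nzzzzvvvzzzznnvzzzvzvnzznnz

2

Sliding a length-4 window over the 27 characters (24 positions):
  position 3–6: zzzv
  position 16–19: zzzv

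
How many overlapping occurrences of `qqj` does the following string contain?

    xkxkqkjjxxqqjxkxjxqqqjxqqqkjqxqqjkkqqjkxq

Sliding a length-3 window over the 41 characters (39 positions):
  position 11–13: qqj
  position 20–22: qqj
  position 31–33: qqj
  position 36–38: qqj

4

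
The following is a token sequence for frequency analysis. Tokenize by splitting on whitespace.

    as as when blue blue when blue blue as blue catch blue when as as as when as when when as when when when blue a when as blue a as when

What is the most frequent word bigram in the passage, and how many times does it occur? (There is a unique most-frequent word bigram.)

"as when", 5 times

Bigram frequencies (highest first):
  as when: 5
  when as: 4
  as as: 3
  when blue: 3
  when when: 3
  blue blue: 2
  … (8 more, each ≤ 2)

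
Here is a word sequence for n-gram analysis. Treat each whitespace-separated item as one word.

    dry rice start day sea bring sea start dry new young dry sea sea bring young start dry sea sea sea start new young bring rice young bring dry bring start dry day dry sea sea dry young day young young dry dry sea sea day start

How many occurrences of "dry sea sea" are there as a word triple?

4

Scanning the 45 overlapping trigram windows for "dry sea sea":
  position 12–14: dry sea sea
  position 18–20: dry sea sea
  position 34–36: dry sea sea
  position 43–45: dry sea sea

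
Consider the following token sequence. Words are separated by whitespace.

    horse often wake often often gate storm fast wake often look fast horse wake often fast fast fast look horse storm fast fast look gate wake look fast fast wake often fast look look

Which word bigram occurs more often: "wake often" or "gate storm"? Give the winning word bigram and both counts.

"wake often": 4 occurrences
"gate storm": 1 occurrence

"wake often" (4 vs 1)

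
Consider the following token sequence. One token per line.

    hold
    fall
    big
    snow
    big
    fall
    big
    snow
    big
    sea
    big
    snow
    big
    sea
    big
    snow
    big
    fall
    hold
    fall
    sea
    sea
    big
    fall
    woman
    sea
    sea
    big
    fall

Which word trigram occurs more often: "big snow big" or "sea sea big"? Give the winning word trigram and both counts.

"big snow big" (4 vs 2)

"big snow big": 4 occurrences
"sea sea big": 2 occurrences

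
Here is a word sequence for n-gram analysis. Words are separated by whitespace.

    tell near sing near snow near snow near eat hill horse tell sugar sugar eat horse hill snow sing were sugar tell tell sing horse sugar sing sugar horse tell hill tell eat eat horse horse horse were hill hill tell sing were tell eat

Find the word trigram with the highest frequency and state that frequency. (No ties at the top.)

Trigram frequencies (highest first):
  near snow near: 2
  tell near sing: 1
  near sing near: 1
  sing near snow: 1
  snow near snow: 1
  snow near eat: 1
  … (36 more, each ≤ 1)

"near snow near", 2 times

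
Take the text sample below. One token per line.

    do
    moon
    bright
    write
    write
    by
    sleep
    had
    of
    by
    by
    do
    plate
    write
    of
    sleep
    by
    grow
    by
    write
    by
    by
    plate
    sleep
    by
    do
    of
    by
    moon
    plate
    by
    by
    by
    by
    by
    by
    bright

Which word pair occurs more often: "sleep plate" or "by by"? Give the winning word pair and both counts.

"by by" (7 vs 0)

"sleep plate": 0 occurrences
"by by": 7 occurrences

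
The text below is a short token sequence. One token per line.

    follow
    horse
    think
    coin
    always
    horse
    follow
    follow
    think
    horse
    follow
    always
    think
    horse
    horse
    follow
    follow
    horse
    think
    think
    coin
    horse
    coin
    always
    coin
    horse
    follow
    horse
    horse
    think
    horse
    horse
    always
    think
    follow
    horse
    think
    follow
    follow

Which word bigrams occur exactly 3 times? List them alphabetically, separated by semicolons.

Bigram counts meeting the condition (exactly 3 times):
  follow follow: 3
  horse horse: 3
  think horse: 3

follow follow; horse horse; think horse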